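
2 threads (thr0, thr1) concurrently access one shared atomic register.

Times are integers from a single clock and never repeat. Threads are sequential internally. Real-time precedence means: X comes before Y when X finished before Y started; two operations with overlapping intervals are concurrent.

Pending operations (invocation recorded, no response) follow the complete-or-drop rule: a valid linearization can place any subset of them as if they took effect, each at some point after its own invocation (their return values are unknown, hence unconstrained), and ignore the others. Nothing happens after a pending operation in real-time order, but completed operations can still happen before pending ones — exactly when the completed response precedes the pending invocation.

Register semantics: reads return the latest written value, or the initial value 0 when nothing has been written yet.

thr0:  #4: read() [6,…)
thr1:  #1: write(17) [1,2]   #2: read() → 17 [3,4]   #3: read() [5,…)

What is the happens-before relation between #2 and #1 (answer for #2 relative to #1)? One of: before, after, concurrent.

#2 spans [3,4], #1 spans [1,2]
resp(#1)=2 < inv(#2)=3

after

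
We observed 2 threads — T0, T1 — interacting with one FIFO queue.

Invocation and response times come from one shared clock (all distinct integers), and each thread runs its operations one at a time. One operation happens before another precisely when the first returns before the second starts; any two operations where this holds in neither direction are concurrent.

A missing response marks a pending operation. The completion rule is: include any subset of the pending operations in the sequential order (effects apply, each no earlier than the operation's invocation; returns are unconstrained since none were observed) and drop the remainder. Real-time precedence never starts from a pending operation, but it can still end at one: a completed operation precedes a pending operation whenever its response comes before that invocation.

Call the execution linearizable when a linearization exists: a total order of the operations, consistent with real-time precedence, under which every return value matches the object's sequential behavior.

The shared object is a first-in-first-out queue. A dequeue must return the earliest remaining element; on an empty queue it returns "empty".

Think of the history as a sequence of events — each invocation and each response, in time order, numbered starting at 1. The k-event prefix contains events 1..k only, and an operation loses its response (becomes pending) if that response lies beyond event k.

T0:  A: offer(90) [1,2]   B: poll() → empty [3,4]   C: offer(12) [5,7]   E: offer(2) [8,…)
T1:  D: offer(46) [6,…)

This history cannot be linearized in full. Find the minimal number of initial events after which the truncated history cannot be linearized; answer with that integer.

4

one valid order for events 1..3 is A:
step 1: A offer(90) — queue <90>
at event 4 (B's time-4 response) nothing linearizes any more
sample order A, B stalls at step 2 — B poll() → empty has no legal effect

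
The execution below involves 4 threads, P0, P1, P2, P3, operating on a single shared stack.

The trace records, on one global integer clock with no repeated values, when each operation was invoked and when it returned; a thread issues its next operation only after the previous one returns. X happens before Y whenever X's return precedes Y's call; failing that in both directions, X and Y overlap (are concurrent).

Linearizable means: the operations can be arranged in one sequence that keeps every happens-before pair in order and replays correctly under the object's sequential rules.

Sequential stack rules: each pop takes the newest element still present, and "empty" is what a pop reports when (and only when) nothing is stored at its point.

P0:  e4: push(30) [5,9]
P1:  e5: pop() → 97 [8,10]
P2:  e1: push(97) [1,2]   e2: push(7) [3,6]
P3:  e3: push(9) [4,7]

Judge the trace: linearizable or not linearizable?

already the first 10 events (up to e5's response at time 10) admit no linearization; the first 9 still do
every one of the 8 real-time-consistent orders over 5 completed stack ops fails the sequential spec
sample order e1, e2, e3, e4, e5 stalls at step 5 — e5 pop() → 97 has no legal effect
sample order e1, e2, e3, e5, e4 stalls at step 4 — e5 pop() → 97 has no legal effect

not linearizable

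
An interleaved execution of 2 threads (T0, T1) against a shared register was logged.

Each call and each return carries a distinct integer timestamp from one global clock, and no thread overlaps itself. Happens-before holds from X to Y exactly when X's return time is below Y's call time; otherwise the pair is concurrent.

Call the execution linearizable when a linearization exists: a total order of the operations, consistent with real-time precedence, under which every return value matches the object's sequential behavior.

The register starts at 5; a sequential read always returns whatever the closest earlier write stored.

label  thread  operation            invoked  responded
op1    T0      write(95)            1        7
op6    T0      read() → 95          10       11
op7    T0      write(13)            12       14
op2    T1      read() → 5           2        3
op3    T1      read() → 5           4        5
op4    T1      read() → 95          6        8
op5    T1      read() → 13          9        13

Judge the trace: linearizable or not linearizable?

one valid linearization: op2, op3, op1, op4, op6, op7, op5
after step 1 (op2 read() → 5): value 5
after step 2 (op3 read() → 5): value 5
after step 3 (op1 write(95)): value 95
after step 4 (op4 read() → 95): value 95
after step 5 (op6 read() → 95): value 95
after step 6 (op7 write(13)): value 13
after step 7 (op5 read() → 13): value 13

linearizable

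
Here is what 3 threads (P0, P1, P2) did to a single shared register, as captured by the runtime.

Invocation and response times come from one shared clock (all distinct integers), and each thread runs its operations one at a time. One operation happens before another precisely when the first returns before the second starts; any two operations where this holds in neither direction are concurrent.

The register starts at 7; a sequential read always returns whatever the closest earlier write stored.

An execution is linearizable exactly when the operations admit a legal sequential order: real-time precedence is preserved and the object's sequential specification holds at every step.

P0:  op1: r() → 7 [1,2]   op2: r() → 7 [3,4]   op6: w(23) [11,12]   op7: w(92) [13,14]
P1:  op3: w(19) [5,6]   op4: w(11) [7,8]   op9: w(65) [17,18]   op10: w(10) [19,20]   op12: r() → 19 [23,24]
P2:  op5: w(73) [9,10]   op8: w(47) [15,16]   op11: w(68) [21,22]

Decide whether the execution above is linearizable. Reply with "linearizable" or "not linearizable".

not linearizable

prefix check: 1..23 passes, 1..24 fails once op12's time-24 response joins
one real-time candidate order over the 12 completed operations — the register replay rejects it
e.g. op1, op2, op3, op4, op5, op6, op7, op8, op9, op10, op11, op12: illegal at step 12, since op12 r() → 19 cannot apply there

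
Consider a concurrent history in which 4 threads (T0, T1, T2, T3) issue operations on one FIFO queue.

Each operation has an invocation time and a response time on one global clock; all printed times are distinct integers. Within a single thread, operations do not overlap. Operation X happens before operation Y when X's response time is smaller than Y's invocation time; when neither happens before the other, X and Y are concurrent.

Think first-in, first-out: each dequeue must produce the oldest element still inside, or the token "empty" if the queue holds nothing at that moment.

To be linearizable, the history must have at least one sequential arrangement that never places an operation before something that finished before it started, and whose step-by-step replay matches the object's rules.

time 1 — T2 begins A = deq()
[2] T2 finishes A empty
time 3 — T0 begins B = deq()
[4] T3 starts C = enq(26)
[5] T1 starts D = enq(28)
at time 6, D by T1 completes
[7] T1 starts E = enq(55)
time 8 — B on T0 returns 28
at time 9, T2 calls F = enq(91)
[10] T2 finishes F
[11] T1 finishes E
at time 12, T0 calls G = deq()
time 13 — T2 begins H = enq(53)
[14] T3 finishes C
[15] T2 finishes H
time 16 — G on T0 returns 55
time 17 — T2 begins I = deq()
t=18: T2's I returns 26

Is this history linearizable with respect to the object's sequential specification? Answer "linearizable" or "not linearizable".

a witness: A, D, B, E, C, F, G, H, I
step 1: A deq() → empty — queue <>
step 2: D enq(28) — queue <28>
step 3: B deq() → 28 — queue <>
step 4: E enq(55) — queue <55>
step 5: C enq(26) — queue <55,26>
step 6: F enq(91) — queue <55,26,91>
step 7: G deq() → 55 — queue <26,91>
step 8: H enq(53) — queue <26,91,53>
step 9: I deq() → 26 — queue <91,53>

linearizable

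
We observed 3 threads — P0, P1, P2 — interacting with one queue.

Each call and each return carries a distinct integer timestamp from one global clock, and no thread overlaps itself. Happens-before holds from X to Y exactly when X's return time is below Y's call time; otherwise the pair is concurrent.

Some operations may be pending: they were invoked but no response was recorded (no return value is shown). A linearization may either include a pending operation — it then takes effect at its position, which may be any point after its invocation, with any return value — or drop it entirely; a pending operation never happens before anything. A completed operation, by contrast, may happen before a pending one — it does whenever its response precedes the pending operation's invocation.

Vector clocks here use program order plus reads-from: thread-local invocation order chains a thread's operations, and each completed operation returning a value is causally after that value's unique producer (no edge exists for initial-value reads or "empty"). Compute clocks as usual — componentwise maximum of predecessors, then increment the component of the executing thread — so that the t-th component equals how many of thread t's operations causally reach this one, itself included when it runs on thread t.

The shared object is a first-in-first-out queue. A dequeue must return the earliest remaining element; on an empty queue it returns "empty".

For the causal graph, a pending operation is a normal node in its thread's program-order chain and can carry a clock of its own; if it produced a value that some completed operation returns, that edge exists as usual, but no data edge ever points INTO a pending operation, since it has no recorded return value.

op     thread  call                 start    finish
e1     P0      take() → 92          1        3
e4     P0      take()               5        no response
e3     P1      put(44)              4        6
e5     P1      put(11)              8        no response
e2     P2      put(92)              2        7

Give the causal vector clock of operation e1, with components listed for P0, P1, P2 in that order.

VC(e2, invoked at 2): no causal predecessors; +1 on P2 → (0, 0, 1)
VC(e3, invoked at 4): no causal predecessors; +1 on P1 → (0, 1, 0)
e5 (invocation 8): componentwise max over VC(e3)=(0, 1, 0), +1 at P1, giving (0, 2, 0)
e1 (invocation 1): componentwise max over VC(e2)=(0, 0, 1), +1 at P0, giving (1, 0, 1)
e4 (invocation 5): componentwise max over VC(e1)=(1, 0, 1), +1 at P0, giving (2, 0, 1)
target: VC(e1) = (1, 0, 1)

(1, 0, 1)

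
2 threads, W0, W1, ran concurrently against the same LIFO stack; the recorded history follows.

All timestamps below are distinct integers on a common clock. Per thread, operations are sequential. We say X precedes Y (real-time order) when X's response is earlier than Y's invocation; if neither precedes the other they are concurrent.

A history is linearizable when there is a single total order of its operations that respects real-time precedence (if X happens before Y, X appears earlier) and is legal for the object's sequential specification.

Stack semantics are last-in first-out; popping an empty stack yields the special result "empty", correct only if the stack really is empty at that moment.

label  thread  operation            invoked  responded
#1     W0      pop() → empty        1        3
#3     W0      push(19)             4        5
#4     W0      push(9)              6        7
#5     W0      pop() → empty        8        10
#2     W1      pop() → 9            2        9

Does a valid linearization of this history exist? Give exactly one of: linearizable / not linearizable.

cut after 9 events: linearizable; cut after 10 events (#5 responds, time 10): not linearizable
checked exhaustively: 5 real-time-consistent orders of 5 completed operations, zero legal LIFO stack replays
sample order #1, #2, #3, #4, #5 stalls at step 2 — #2 pop() → 9 has no legal effect
sample order #1, #3, #2, #4, #5 stalls at step 3 — #2 pop() → 9 has no legal effect

not linearizable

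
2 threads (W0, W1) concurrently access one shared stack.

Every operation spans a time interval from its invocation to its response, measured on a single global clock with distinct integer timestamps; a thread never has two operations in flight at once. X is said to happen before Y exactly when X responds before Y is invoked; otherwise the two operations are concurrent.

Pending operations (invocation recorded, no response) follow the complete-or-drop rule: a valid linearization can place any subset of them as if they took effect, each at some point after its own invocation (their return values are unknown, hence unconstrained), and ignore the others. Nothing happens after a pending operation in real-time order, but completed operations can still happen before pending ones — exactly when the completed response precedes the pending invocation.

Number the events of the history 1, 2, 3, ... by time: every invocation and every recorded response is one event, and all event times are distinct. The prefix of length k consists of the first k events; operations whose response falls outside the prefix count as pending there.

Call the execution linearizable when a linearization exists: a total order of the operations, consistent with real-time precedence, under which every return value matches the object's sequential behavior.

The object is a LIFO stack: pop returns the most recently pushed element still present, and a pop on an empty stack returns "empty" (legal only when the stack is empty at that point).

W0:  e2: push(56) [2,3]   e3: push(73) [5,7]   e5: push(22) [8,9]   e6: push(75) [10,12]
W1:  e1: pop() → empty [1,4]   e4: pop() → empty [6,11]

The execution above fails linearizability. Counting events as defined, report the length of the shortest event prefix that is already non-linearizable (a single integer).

11

events 1..10 are linearizable; a witness order is e1, e2, e3, e4, e5:
step 1: e1 pop() → empty — stack <>
step 2: e2 push(56) — stack <56>
step 3: e3 push(73) — stack <56,73>
step 4: e4 pop() (pending, included) — stack <56>
step 5: e5 push(22) — stack <56,22>
event 11 — e4's response, time 11 — after it, nothing linearizes
every completion of the 1 pending operation (e6) was checked; none linearizes
sample order e1, e2, e3, e4, e5 (pending dropped) stalls at step 4 — e4 pop() → empty has no legal effect
sample order e1, e2, e3, e5, e4 (pending dropped) stalls at step 5 — e4 pop() → empty has no legal effect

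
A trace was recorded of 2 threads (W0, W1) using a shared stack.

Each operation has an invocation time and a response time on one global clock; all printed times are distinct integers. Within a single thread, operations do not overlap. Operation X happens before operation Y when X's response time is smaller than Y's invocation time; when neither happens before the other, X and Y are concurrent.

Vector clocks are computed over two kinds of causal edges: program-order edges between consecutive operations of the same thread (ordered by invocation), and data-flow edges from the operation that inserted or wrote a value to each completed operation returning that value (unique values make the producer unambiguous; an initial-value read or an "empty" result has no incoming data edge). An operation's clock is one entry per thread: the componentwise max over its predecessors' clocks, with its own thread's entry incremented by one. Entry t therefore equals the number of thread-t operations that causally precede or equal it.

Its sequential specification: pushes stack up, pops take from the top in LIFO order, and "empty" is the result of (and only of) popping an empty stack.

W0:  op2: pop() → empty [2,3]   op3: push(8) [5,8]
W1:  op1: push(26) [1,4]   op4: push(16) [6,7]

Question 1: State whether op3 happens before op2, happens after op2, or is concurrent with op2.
after

op3 spans [5,8], op2 spans [2,3]
resp(op2)=3 < inv(op3)=5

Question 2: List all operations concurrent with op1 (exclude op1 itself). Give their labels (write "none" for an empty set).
op2

op1 spans [1,4]: anything still running between times 1 and 4 counts as concurrent
op2 [2,3]: concurrent
op3 [5,8]: after
op4 [6,7]: after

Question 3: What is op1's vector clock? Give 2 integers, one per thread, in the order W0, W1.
(0, 1)

no predecessors for op1 (invoked 1): W1 increments from zero → (0, 1)
no predecessors for op2 (invoked 2): W0 increments from zero → (1, 0)
op4 (invocation 6): componentwise max over VC(op1)=(0, 1), +1 at W1, giving (0, 2)
op3 (invocation 5): componentwise max over VC(op2)=(1, 0), +1 at W0, giving (2, 0)
target: VC(op1) = (0, 1)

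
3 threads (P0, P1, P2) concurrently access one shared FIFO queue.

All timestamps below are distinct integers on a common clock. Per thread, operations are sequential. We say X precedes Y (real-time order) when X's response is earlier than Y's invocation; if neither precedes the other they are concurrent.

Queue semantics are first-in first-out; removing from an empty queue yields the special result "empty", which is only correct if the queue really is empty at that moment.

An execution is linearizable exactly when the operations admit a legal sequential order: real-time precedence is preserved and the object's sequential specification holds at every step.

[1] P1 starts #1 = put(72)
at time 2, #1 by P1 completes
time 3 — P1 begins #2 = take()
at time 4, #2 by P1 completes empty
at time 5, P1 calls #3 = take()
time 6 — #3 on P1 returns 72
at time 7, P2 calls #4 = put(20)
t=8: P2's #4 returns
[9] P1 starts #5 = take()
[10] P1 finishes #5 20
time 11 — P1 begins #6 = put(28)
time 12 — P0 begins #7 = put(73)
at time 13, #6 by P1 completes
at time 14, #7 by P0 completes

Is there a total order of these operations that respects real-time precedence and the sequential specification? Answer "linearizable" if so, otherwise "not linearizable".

already the first 4 events (up to #2's response at time 4) admit no linearization; the first 3 still do
exhaustive check: the 2 completed FIFO queue ops admit one real-time order; illegal
one such order, #1, #2, breaks at step 2 where #2 take() → empty is illegal

not linearizable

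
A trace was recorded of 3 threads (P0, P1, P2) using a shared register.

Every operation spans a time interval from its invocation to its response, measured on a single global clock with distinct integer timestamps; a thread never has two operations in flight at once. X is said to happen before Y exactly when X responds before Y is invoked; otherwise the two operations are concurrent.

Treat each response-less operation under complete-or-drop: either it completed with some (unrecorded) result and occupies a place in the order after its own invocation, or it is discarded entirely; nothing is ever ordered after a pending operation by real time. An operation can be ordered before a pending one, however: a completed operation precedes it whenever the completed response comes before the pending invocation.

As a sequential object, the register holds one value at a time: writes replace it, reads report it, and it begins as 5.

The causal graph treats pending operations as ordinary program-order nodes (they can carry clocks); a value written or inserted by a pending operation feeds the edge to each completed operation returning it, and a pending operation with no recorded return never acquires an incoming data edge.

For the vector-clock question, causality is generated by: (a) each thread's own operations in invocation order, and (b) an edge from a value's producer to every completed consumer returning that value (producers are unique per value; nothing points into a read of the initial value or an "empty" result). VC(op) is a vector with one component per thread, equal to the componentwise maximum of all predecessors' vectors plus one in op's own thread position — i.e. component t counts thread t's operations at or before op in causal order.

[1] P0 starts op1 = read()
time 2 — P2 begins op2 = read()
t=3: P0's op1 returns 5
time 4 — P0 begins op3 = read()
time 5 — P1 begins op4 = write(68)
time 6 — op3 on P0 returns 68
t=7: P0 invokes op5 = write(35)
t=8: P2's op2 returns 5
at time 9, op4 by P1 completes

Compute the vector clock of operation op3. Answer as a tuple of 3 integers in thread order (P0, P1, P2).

(2, 1, 0)

VC(op2, invoked at 2): no causal predecessors; +1 on P2 → (0, 0, 1)
VC(op4, invoked at 5): no causal predecessors; +1 on P1 → (0, 1, 0)
VC(op1, invoked at 1): no causal predecessors; +1 on P0 → (1, 0, 0)
merge at op3 (invoked 4): VC(op1)=(1, 0, 0), VC(op4)=(0, 1, 0), own-thread bump on P0 → (2, 1, 0)
merge at op5 (invoked 7): VC(op3)=(2, 1, 0), own-thread bump on P0 → (3, 1, 0)
target: VC(op3) = (2, 1, 0)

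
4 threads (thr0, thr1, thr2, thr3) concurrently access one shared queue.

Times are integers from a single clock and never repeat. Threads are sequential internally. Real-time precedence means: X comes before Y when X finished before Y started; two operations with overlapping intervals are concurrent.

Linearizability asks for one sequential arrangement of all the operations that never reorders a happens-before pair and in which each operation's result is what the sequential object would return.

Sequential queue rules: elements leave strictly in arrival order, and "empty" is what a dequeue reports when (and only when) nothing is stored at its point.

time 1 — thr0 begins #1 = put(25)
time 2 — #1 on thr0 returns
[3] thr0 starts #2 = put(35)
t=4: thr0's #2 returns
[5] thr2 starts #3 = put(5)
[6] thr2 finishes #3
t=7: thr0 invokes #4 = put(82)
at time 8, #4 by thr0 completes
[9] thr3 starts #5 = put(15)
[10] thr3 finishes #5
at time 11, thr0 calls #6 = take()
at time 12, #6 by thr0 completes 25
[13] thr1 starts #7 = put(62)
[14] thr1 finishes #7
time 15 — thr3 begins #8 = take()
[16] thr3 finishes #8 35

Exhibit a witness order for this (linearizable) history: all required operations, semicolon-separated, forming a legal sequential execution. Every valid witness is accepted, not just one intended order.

#1; #2; #3; #4; #5; #6; #7; #8

after step 1 (#1 put(25)): queue <25>
after step 2 (#2 put(35)): queue <25,35>
after step 3 (#3 put(5)): queue <25,35,5>
after step 4 (#4 put(82)): queue <25,35,5,82>
after step 5 (#5 put(15)): queue <25,35,5,82,15>
after step 6 (#6 take() → 25): queue <35,5,82,15>
after step 7 (#7 put(62)): queue <35,5,82,15,62>
after step 8 (#8 take() → 35): queue <5,82,15,62>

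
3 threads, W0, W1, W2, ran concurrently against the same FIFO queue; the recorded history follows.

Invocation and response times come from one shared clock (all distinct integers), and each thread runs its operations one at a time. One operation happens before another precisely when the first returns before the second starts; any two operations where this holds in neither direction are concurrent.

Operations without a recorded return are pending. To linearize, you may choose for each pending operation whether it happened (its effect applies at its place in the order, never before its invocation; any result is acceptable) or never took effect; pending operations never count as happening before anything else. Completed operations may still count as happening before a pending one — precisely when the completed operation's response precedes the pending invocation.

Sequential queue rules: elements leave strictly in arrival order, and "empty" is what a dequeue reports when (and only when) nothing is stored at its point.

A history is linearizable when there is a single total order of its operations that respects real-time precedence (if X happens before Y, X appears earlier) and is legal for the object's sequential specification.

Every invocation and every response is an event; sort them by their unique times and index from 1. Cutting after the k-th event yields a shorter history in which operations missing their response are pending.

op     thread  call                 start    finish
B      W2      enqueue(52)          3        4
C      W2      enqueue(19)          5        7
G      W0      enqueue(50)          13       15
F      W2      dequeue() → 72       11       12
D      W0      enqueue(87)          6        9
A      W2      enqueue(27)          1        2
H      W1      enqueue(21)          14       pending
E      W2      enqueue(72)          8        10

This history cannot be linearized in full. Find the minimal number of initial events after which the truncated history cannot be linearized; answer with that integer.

12

events 1..11 are linearizable; a witness order is A, B, C, D, E:
after step 1 (A enqueue(27)): queue <27>
after step 2 (B enqueue(52)): queue <27,52>
after step 3 (C enqueue(19)): queue <27,52,19>
after step 4 (D enqueue(87)): queue <27,52,19,87>
after step 5 (E enqueue(72)): queue <27,52,19,87,72>
event 12 — F's response, time 12 — after it, nothing linearizes
e.g. A, B, C, D, E, F: illegal at step 6, since F dequeue() → 72 cannot apply there
e.g. A, B, C, E, D, F: illegal at step 6, since F dequeue() → 72 cannot apply there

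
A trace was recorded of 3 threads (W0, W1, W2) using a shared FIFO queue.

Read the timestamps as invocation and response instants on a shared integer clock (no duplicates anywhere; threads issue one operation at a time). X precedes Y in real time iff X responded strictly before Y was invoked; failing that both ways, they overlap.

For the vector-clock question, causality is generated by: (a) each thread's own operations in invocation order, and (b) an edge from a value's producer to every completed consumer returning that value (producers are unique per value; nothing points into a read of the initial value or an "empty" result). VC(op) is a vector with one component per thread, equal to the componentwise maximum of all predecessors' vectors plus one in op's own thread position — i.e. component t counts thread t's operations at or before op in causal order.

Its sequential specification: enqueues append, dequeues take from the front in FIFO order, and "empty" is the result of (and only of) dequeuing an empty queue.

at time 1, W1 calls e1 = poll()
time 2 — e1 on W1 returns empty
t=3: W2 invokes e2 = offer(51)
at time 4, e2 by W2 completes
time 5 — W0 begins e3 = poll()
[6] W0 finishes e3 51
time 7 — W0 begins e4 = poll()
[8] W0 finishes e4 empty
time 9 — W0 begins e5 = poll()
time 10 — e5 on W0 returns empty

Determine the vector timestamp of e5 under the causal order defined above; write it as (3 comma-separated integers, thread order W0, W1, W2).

(3, 0, 1)

VC(e2, invoked at 3): no causal predecessors; +1 on W2 → (0, 0, 1)
VC(e1, invoked at 1): no causal predecessors; +1 on W1 → (0, 1, 0)
merge at e3 (invoked 5): VC(e2)=(0, 0, 1), own-thread bump on W0 → (1, 0, 1)
merge at e4 (invoked 7): VC(e3)=(1, 0, 1), own-thread bump on W0 → (2, 0, 1)
merge at e5 (invoked 9): VC(e4)=(2, 0, 1), own-thread bump on W0 → (3, 0, 1)
target: VC(e5) = (3, 0, 1)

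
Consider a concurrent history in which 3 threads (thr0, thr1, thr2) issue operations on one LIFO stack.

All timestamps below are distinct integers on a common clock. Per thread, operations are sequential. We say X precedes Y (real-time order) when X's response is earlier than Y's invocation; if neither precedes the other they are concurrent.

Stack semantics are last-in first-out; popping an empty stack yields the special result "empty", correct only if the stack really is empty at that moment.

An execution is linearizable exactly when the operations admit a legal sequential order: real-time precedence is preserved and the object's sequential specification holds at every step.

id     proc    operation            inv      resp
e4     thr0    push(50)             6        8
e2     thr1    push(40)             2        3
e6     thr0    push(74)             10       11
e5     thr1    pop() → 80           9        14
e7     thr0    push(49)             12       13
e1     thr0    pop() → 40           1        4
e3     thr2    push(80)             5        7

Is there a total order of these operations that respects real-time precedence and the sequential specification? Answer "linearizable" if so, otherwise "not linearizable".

linearizable

one valid linearization: e2, e1, e4, e3, e5, e6, e7
step 1: e2 push(40) — stack <40>
step 2: e1 pop() → 40 — stack <>
step 3: e4 push(50) — stack <50>
step 4: e3 push(80) — stack <50,80>
step 5: e5 pop() → 80 — stack <50>
step 6: e6 push(74) — stack <50,74>
step 7: e7 push(49) — stack <50,74,49>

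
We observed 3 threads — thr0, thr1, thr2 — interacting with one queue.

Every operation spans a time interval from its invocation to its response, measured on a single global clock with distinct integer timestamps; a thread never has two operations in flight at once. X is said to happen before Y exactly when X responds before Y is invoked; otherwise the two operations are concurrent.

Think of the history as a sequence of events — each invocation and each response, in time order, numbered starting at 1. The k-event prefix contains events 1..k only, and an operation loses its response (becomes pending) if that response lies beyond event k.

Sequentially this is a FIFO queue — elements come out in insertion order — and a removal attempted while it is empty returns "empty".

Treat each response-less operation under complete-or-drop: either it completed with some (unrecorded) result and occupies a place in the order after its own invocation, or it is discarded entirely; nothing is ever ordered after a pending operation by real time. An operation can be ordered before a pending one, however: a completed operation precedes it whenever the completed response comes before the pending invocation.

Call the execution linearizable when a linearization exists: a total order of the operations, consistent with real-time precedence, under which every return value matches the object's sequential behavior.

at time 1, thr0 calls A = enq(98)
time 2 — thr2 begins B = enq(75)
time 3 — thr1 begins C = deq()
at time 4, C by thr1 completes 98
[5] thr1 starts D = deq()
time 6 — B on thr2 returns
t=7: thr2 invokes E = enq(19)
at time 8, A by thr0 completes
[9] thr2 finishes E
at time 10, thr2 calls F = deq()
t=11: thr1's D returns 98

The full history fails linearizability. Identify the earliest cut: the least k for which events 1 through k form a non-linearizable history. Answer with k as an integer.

one valid order for events 1..10 is A, B, C, D, E:
1. A enq(98), leaving queue <98>
2. B enq(75), leaving queue <98,75>
3. C deq() → 98, leaving queue <75>
4. D deq() (pending, included), leaving queue <>
5. E enq(19), leaving queue <19>
event 11 — D's response, time 11 — after it, nothing linearizes
completion choices over the 1 pending operation (F) were checked; none helps
for example A, B, C, D, E (pending dropped) fails at step 4: D deq() → 98 is not legal there
for example A, B, C, E, D (pending dropped) fails at step 5: D deq() → 98 is not legal there

11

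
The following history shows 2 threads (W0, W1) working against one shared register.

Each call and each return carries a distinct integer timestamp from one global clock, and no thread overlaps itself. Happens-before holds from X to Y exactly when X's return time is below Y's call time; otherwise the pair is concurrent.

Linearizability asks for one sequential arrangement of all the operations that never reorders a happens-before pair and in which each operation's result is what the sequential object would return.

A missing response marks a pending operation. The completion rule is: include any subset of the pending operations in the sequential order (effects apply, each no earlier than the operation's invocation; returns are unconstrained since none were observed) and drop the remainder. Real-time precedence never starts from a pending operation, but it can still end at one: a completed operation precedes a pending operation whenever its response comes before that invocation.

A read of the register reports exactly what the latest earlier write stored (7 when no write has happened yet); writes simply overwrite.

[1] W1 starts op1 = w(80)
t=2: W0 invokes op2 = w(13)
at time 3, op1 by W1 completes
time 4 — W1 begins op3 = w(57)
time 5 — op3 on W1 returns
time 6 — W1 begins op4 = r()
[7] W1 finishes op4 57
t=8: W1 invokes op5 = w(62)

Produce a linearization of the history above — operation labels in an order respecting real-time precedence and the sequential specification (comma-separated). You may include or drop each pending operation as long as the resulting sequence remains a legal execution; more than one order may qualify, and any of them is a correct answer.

after step 1 (op1 w(80)): value 80
after step 2 (op2 w(13) (pending, included)): value 13
after step 3 (op3 w(57)): value 57
after step 4 (op4 r() → 57): value 57

op1, op2, op3, op4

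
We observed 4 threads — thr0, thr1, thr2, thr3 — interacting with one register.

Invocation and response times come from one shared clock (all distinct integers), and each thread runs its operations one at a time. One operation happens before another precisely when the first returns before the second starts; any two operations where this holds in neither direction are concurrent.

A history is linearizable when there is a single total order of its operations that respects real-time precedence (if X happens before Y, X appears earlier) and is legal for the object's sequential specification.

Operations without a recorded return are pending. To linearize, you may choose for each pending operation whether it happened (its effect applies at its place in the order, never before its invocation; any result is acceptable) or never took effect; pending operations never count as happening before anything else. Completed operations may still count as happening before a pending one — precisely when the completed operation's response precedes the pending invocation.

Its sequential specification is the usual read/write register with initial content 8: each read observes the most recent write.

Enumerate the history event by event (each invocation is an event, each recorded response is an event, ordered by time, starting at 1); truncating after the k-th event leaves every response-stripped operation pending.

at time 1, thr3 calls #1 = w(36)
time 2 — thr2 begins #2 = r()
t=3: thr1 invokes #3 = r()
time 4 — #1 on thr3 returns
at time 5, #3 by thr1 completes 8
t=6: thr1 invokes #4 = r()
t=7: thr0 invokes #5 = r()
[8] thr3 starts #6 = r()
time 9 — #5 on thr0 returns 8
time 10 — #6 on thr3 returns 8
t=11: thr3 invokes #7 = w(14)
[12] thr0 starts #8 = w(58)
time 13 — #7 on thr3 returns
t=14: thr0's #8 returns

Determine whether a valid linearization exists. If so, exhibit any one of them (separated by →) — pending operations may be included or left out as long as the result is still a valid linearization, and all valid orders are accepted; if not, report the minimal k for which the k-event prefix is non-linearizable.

the violation lands at event 9, #5's response at time 9: events 1..8 linearize, events 1..9 do not
no legal order exists: 2 real-time-consistent candidates over 3 completed register operations, all rejected
every completion of the 3 pending operations (#2, #4, #6) was checked; none linearizes
sample order #1, #3, #5 (pending dropped) stalls at step 2 — #3 r() → 8 has no legal effect
sample order #3, #1, #5 (pending dropped) stalls at step 3 — #5 r() → 8 has no legal effect

not linearizable — minimal violating prefix: 9 events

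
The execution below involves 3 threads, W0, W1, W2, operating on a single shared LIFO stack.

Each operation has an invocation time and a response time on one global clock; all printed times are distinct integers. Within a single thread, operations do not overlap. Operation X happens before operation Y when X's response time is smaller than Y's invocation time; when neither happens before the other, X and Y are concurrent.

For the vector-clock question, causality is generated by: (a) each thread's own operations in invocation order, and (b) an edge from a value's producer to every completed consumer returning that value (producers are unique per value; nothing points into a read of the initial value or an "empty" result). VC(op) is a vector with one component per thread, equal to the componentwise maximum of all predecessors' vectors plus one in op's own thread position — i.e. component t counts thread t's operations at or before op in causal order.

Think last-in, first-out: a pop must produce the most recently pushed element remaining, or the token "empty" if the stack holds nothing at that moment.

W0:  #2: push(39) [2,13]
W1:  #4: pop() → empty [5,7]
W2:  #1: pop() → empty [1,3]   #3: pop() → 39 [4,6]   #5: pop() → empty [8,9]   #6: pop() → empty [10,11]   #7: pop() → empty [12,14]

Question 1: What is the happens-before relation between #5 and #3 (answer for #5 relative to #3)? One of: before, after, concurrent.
#5 spans [8,9], #3 spans [4,6]
resp(#3)=6 < inv(#5)=8

after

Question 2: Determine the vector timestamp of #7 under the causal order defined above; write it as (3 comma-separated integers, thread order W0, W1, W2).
root op #1, invoked 1: fresh clock plus W2's own tick → (0, 0, 1)
root op #4, invoked 5: fresh clock plus W1's own tick → (0, 1, 0)
root op #2, invoked 2: fresh clock plus W0's own tick → (1, 0, 0)
from VC(#1)=(0, 0, 1), VC(#2)=(1, 0, 0), #3 (invoked 4) maxes components and bumps W2 → (1, 0, 2)
from VC(#3)=(1, 0, 2), #5 (invoked 8) maxes components and bumps W2 → (1, 0, 3)
from VC(#5)=(1, 0, 3), #6 (invoked 10) maxes components and bumps W2 → (1, 0, 4)
from VC(#6)=(1, 0, 4), #7 (invoked 12) maxes components and bumps W2 → (1, 0, 5)
target: VC(#7) = (1, 0, 5)

(1, 0, 5)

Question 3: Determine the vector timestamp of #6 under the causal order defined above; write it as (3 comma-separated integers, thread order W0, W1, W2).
#1 (invocation 1): nothing precedes it; W2's component alone gives (0, 0, 1)
#4 (invocation 5): nothing precedes it; W1's component alone gives (0, 1, 0)
#2 (invocation 2): nothing precedes it; W0's component alone gives (1, 0, 0)
merge at #3 (invoked 4): VC(#1)=(0, 0, 1), VC(#2)=(1, 0, 0), own-thread bump on W2 → (1, 0, 2)
merge at #5 (invoked 8): VC(#3)=(1, 0, 2), own-thread bump on W2 → (1, 0, 3)
merge at #6 (invoked 10): VC(#5)=(1, 0, 3), own-thread bump on W2 → (1, 0, 4)
merge at #7 (invoked 12): VC(#6)=(1, 0, 4), own-thread bump on W2 → (1, 0, 5)
target: VC(#6) = (1, 0, 4)

(1, 0, 4)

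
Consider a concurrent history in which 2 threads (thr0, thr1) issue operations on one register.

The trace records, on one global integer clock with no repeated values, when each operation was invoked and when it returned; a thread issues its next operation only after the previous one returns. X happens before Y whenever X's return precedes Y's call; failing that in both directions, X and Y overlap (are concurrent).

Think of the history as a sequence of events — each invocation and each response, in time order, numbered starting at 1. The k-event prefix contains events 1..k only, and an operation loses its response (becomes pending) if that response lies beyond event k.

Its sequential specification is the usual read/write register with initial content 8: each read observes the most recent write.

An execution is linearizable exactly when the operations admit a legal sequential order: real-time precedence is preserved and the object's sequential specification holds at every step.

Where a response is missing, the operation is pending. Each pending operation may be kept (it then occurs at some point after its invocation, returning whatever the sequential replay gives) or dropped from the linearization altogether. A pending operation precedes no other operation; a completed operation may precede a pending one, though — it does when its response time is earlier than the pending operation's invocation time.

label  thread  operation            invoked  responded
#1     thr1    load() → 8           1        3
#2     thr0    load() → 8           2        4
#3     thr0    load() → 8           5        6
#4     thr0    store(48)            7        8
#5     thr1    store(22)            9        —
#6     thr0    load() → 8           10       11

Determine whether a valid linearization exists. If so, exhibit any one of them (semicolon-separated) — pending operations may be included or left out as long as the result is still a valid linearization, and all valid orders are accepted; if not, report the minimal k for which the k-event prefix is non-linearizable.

not linearizable — minimal violating prefix: 11 events

already the first 11 events (up to #6's response at time 11) admit no linearization; the first 10 still do
all 2 real-time-respecting orders fail — 5 completed register operations, no legal replay
no escape via the 1 pending operation (#5): every completion choice fails
for example #1, #2, #3, #4, #6 (pending dropped) fails at step 5: #6 load() → 8 is not legal there
for example #2, #1, #3, #4, #6 (pending dropped) fails at step 5: #6 load() → 8 is not legal there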